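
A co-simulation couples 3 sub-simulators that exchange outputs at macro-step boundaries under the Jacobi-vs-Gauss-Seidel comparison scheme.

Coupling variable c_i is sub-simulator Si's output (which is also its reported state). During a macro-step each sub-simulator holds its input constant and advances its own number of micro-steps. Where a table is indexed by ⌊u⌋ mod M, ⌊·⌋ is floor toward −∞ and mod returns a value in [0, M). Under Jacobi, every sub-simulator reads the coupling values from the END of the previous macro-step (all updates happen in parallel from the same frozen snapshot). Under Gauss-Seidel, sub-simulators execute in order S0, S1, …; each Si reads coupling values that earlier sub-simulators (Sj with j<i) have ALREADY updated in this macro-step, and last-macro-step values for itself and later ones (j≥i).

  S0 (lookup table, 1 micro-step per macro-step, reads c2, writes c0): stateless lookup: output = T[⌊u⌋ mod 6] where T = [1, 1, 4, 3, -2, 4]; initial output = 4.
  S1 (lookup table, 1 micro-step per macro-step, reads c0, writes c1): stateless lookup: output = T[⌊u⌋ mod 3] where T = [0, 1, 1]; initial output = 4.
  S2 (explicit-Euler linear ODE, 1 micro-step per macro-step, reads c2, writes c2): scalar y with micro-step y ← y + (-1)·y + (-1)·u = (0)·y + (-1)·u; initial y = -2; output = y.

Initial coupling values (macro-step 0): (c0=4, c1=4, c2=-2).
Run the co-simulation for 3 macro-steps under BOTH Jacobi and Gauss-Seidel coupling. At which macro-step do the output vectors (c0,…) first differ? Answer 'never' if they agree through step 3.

[Jacobi] macro 1: S0 reads c2=-2 → after 1×micro: -2; S1 reads c0=4 → after 1×micro: 1; S2 reads c2=-2 → after 1×micro: 2 ⇒ (c0=-2, c1=1, c2=2)
[Jacobi] macro 2: S0 reads c2=2 → after 1×micro: 4; S1 reads c0=-2 → after 1×micro: 1; S2 reads c2=2 → after 1×micro: -2 ⇒ (c0=4, c1=1, c2=-2)
[Jacobi] macro 3: S0 reads c2=-2 → after 1×micro: -2; S1 reads c0=4 → after 1×micro: 1; S2 reads c2=-2 → after 1×micro: 2 ⇒ (c0=-2, c1=1, c2=2)
[Gauss-Seidel] macro 1: S0 reads c2=-2 → after 1×micro: -2; S1 reads c0=-2 → after 1×micro: 1; S2 reads c2=-2 → after 1×micro: 2 ⇒ (c0=-2, c1=1, c2=2)
[Gauss-Seidel] macro 2: S0 reads c2=2 → after 1×micro: 4; S1 reads c0=4 → after 1×micro: 1; S2 reads c2=2 → after 1×micro: -2 ⇒ (c0=4, c1=1, c2=-2)
[Gauss-Seidel] macro 3: S0 reads c2=-2 → after 1×micro: -2; S1 reads c0=-2 → after 1×micro: 1; S2 reads c2=-2 → after 1×micro: 2 ⇒ (c0=-2, c1=1, c2=2)

first divergence at macro-step: never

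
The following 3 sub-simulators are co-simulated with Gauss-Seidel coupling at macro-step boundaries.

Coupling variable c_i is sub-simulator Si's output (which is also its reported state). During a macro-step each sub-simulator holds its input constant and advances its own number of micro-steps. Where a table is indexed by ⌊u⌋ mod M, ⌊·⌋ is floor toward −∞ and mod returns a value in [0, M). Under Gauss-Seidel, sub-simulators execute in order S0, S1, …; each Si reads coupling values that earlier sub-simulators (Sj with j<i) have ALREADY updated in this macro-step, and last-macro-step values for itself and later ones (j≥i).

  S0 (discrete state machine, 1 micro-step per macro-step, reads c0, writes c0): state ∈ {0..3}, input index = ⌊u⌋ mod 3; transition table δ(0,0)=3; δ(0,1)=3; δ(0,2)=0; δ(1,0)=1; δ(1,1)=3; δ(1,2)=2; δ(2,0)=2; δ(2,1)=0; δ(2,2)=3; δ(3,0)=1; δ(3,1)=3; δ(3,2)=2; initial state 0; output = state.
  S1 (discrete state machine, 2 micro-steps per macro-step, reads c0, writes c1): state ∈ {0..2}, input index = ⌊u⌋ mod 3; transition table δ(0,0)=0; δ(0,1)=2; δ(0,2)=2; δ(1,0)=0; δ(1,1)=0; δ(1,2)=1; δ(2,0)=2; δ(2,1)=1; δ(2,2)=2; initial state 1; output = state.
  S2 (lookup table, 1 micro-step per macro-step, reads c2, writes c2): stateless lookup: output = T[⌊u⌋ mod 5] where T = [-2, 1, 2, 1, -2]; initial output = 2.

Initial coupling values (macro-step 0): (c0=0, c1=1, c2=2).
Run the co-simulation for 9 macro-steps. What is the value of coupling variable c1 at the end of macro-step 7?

macro 1: S0 reads c0=0 → after 1×micro: 3; S1 reads c0=3 → after 2×micro: 0; S2 reads c2=2 → after 1×micro: 2 ⇒ (c0=3, c1=0, c2=2)
macro 2: S0 reads c0=3 → after 1×micro: 1; S1 reads c0=1 → after 2×micro: 1; S2 reads c2=2 → after 1×micro: 2 ⇒ (c0=1, c1=1, c2=2)
macro 3: S0 reads c0=1 → after 1×micro: 3; S1 reads c0=3 → after 2×micro: 0; S2 reads c2=2 → after 1×micro: 2 ⇒ (c0=3, c1=0, c2=2)
macro 4: S0 reads c0=3 → after 1×micro: 1; S1 reads c0=1 → after 2×micro: 1; S2 reads c2=2 → after 1×micro: 2 ⇒ (c0=1, c1=1, c2=2)
macro 5: S0 reads c0=1 → after 1×micro: 3; S1 reads c0=3 → after 2×micro: 0; S2 reads c2=2 → after 1×micro: 2 ⇒ (c0=3, c1=0, c2=2)
macro 6: S0 reads c0=3 → after 1×micro: 1; S1 reads c0=1 → after 2×micro: 1; S2 reads c2=2 → after 1×micro: 2 ⇒ (c0=1, c1=1, c2=2)
macro 7: S0 reads c0=1 → after 1×micro: 3; S1 reads c0=3 → after 2×micro: 0; S2 reads c2=2 → after 1×micro: 2 ⇒ (c0=3, c1=0, c2=2)
macro 8: S0 reads c0=3 → after 1×micro: 1; S1 reads c0=1 → after 2×micro: 1; S2 reads c2=2 → after 1×micro: 2 ⇒ (c0=1, c1=1, c2=2)
macro 9: S0 reads c0=1 → after 1×micro: 3; S1 reads c0=3 → after 2×micro: 0; S2 reads c2=2 → after 1×micro: 2 ⇒ (c0=3, c1=0, c2=2)

c1 at macro-step 7 = 0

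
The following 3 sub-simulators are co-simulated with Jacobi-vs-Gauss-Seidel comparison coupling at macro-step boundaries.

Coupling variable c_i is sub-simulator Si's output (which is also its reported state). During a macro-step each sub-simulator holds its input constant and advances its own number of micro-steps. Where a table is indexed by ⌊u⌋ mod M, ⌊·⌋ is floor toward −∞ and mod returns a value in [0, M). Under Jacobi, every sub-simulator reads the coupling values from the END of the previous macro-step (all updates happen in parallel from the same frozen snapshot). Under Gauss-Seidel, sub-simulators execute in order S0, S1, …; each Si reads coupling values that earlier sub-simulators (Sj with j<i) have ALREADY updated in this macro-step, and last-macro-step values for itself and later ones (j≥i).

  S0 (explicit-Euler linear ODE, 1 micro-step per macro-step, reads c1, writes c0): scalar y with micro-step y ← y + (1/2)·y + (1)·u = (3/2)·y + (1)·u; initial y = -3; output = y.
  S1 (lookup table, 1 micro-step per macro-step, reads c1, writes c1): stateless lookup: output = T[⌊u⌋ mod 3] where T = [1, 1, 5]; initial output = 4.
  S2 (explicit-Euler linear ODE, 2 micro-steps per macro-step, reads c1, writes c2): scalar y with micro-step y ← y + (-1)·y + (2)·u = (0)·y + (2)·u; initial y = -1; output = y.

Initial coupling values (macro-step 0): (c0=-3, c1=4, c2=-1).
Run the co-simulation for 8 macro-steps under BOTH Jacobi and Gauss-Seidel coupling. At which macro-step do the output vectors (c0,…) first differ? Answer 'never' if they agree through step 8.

first divergence at macro-step: 1

[Jacobi] macro 1: S0 reads c1=4 → after 1×micro: -1/2; S1 reads c1=4 → after 1×micro: 1; S2 reads c1=4 → after 2×micro: 8 ⇒ (c0=-1/2, c1=1, c2=8)
[Jacobi] macro 2: S0 reads c1=1 → after 1×micro: 1/4; S1 reads c1=1 → after 1×micro: 1; S2 reads c1=1 → after 2×micro: 2 ⇒ (c0=1/4, c1=1, c2=2)
[Jacobi] macro 3: S0 reads c1=1 → after 1×micro: 11/8; S1 reads c1=1 → after 1×micro: 1; S2 reads c1=1 → after 2×micro: 2 ⇒ (c0=11/8, c1=1, c2=2)
[Jacobi] macro 4: S0 reads c1=1 → after 1×micro: 49/16; S1 reads c1=1 → after 1×micro: 1; S2 reads c1=1 → after 2×micro: 2 ⇒ (c0=49/16, c1=1, c2=2)
[Jacobi] macro 5: S0 reads c1=1 → after 1×micro: 179/32; S1 reads c1=1 → after 1×micro: 1; S2 reads c1=1 → after 2×micro: 2 ⇒ (c0=179/32, c1=1, c2=2)
[Jacobi] macro 6: S0 reads c1=1 → after 1×micro: 601/64; S1 reads c1=1 → after 1×micro: 1; S2 reads c1=1 → after 2×micro: 2 ⇒ (c0=601/64, c1=1, c2=2)
[Jacobi] macro 7: S0 reads c1=1 → after 1×micro: 1931/128; S1 reads c1=1 → after 1×micro: 1; S2 reads c1=1 → after 2×micro: 2 ⇒ (c0=1931/128, c1=1, c2=2)
[Jacobi] macro 8: S0 reads c1=1 → after 1×micro: 6049/256; S1 reads c1=1 → after 1×micro: 1; S2 reads c1=1 → after 2×micro: 2 ⇒ (c0=6049/256, c1=1, c2=2)
[Gauss-Seidel] macro 1: S0 reads c1=4 → after 1×micro: -1/2; S1 reads c1=4 → after 1×micro: 1; S2 reads c1=1 → after 2×micro: 2 ⇒ (c0=-1/2, c1=1, c2=2)
[Gauss-Seidel] macro 2: S0 reads c1=1 → after 1×micro: 1/4; S1 reads c1=1 → after 1×micro: 1; S2 reads c1=1 → after 2×micro: 2 ⇒ (c0=1/4, c1=1, c2=2)
[Gauss-Seidel] macro 3: S0 reads c1=1 → after 1×micro: 11/8; S1 reads c1=1 → after 1×micro: 1; S2 reads c1=1 → after 2×micro: 2 ⇒ (c0=11/8, c1=1, c2=2)
[Gauss-Seidel] macro 4: S0 reads c1=1 → after 1×micro: 49/16; S1 reads c1=1 → after 1×micro: 1; S2 reads c1=1 → after 2×micro: 2 ⇒ (c0=49/16, c1=1, c2=2)
[Gauss-Seidel] macro 5: S0 reads c1=1 → after 1×micro: 179/32; S1 reads c1=1 → after 1×micro: 1; S2 reads c1=1 → after 2×micro: 2 ⇒ (c0=179/32, c1=1, c2=2)
[Gauss-Seidel] macro 6: S0 reads c1=1 → after 1×micro: 601/64; S1 reads c1=1 → after 1×micro: 1; S2 reads c1=1 → after 2×micro: 2 ⇒ (c0=601/64, c1=1, c2=2)
[Gauss-Seidel] macro 7: S0 reads c1=1 → after 1×micro: 1931/128; S1 reads c1=1 → after 1×micro: 1; S2 reads c1=1 → after 2×micro: 2 ⇒ (c0=1931/128, c1=1, c2=2)
[Gauss-Seidel] macro 8: S0 reads c1=1 → after 1×micro: 6049/256; S1 reads c1=1 → after 1×micro: 1; S2 reads c1=1 → after 2×micro: 2 ⇒ (c0=6049/256, c1=1, c2=2)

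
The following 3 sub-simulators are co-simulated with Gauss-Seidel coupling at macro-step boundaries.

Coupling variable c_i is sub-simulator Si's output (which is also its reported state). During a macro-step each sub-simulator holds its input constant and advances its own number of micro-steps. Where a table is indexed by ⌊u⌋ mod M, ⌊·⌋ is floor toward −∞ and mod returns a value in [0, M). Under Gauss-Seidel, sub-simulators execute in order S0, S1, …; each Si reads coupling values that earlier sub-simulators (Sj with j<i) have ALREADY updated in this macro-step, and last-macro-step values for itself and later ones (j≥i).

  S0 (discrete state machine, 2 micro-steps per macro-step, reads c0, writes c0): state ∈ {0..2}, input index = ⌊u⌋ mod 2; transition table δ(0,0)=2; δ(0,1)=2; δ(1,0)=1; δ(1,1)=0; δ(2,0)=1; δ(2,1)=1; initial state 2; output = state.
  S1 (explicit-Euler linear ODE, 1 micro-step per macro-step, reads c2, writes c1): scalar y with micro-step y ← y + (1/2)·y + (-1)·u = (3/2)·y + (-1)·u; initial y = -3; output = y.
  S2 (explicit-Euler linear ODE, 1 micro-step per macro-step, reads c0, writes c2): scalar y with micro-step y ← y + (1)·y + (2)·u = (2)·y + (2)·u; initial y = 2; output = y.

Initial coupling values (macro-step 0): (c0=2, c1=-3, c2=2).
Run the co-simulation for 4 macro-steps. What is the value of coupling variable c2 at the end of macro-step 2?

macro 1: S0 reads c0=2 → after 2×micro: 1; S1 reads c2=2 → after 1×micro: -13/2; S2 reads c0=1 → after 1×micro: 6 ⇒ (c0=1, c1=-13/2, c2=6)
macro 2: S0 reads c0=1 → after 2×micro: 2; S1 reads c2=6 → after 1×micro: -63/4; S2 reads c0=2 → after 1×micro: 16 ⇒ (c0=2, c1=-63/4, c2=16)
macro 3: S0 reads c0=2 → after 2×micro: 1; S1 reads c2=16 → after 1×micro: -317/8; S2 reads c0=1 → after 1×micro: 34 ⇒ (c0=1, c1=-317/8, c2=34)
macro 4: S0 reads c0=1 → after 2×micro: 2; S1 reads c2=34 → after 1×micro: -1495/16; S2 reads c0=2 → after 1×micro: 72 ⇒ (c0=2, c1=-1495/16, c2=72)

c2 at macro-step 2 = 16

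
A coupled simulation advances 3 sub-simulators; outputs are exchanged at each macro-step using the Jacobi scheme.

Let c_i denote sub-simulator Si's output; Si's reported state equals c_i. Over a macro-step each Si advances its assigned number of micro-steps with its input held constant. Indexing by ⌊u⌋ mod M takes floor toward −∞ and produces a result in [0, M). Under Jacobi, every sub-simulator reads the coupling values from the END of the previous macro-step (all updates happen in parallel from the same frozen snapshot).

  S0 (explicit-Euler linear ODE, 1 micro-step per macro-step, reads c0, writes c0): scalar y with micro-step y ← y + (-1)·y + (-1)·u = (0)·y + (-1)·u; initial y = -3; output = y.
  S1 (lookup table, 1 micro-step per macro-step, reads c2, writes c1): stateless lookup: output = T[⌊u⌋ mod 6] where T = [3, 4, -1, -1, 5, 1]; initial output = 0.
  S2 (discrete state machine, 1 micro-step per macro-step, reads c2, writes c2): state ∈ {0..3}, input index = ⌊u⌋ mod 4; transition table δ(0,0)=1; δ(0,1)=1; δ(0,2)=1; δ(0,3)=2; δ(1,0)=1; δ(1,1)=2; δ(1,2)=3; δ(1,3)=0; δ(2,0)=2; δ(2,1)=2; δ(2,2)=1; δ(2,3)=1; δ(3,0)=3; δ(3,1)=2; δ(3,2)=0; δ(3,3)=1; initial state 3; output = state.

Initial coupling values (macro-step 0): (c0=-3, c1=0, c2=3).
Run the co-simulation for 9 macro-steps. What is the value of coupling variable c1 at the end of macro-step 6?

c1 at macro-step 6 = 4

macro 1: S0 reads c0=-3 → after 1×micro: 3; S1 reads c2=3 → after 1×micro: -1; S2 reads c2=3 → after 1×micro: 1 ⇒ (c0=3, c1=-1, c2=1)
macro 2: S0 reads c0=3 → after 1×micro: -3; S1 reads c2=1 → after 1×micro: 4; S2 reads c2=1 → after 1×micro: 2 ⇒ (c0=-3, c1=4, c2=2)
macro 3: S0 reads c0=-3 → after 1×micro: 3; S1 reads c2=2 → after 1×micro: -1; S2 reads c2=2 → after 1×micro: 1 ⇒ (c0=3, c1=-1, c2=1)
macro 4: S0 reads c0=3 → after 1×micro: -3; S1 reads c2=1 → after 1×micro: 4; S2 reads c2=1 → after 1×micro: 2 ⇒ (c0=-3, c1=4, c2=2)
macro 5: S0 reads c0=-3 → after 1×micro: 3; S1 reads c2=2 → after 1×micro: -1; S2 reads c2=2 → after 1×micro: 1 ⇒ (c0=3, c1=-1, c2=1)
macro 6: S0 reads c0=3 → after 1×micro: -3; S1 reads c2=1 → after 1×micro: 4; S2 reads c2=1 → after 1×micro: 2 ⇒ (c0=-3, c1=4, c2=2)
macro 7: S0 reads c0=-3 → after 1×micro: 3; S1 reads c2=2 → after 1×micro: -1; S2 reads c2=2 → after 1×micro: 1 ⇒ (c0=3, c1=-1, c2=1)
macro 8: S0 reads c0=3 → after 1×micro: -3; S1 reads c2=1 → after 1×micro: 4; S2 reads c2=1 → after 1×micro: 2 ⇒ (c0=-3, c1=4, c2=2)
macro 9: S0 reads c0=-3 → after 1×micro: 3; S1 reads c2=2 → after 1×micro: -1; S2 reads c2=2 → after 1×micro: 1 ⇒ (c0=3, c1=-1, c2=1)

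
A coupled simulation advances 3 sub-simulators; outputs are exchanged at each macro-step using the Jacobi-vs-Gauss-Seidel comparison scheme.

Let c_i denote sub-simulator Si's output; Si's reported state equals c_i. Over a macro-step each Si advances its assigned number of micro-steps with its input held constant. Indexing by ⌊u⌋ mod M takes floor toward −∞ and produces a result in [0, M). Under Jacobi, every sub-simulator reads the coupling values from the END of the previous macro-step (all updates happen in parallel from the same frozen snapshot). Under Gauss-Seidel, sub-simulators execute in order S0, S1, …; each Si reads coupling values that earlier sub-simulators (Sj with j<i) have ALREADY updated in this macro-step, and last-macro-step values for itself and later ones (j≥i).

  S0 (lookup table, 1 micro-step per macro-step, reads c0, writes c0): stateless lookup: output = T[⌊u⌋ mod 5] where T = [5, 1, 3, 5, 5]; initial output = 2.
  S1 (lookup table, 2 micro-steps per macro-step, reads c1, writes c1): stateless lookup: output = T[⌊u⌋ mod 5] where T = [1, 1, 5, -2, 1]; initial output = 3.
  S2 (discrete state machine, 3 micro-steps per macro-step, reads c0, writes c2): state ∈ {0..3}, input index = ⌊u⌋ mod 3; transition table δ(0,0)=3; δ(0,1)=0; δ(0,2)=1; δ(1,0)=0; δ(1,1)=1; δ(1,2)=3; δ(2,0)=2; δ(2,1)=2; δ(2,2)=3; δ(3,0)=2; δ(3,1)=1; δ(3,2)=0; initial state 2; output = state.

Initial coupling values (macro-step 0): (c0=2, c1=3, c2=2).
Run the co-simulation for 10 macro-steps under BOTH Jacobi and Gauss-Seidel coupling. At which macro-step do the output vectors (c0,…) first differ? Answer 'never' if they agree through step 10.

[Jacobi] macro 1: S0 reads c0=2 → after 1×micro: 3; S1 reads c1=3 → after 2×micro: -2; S2 reads c0=2 → after 3×micro: 1 ⇒ (c0=3, c1=-2, c2=1)
[Jacobi] macro 2: S0 reads c0=3 → after 1×micro: 5; S1 reads c1=-2 → after 2×micro: -2; S2 reads c0=3 → after 3×micro: 2 ⇒ (c0=5, c1=-2, c2=2)
[Jacobi] macro 3: S0 reads c0=5 → after 1×micro: 5; S1 reads c1=-2 → after 2×micro: -2; S2 reads c0=5 → after 3×micro: 1 ⇒ (c0=5, c1=-2, c2=1)
[Jacobi] macro 4: S0 reads c0=5 → after 1×micro: 5; S1 reads c1=-2 → after 2×micro: -2; S2 reads c0=5 → after 3×micro: 1 ⇒ (c0=5, c1=-2, c2=1)
[Jacobi] macro 5: S0 reads c0=5 → after 1×micro: 5; S1 reads c1=-2 → after 2×micro: -2; S2 reads c0=5 → after 3×micro: 1 ⇒ (c0=5, c1=-2, c2=1)
[Jacobi] macro 6: S0 reads c0=5 → after 1×micro: 5; S1 reads c1=-2 → after 2×micro: -2; S2 reads c0=5 → after 3×micro: 1 ⇒ (c0=5, c1=-2, c2=1)
[Jacobi] macro 7: S0 reads c0=5 → after 1×micro: 5; S1 reads c1=-2 → after 2×micro: -2; S2 reads c0=5 → after 3×micro: 1 ⇒ (c0=5, c1=-2, c2=1)
[Jacobi] macro 8: S0 reads c0=5 → after 1×micro: 5; S1 reads c1=-2 → after 2×micro: -2; S2 reads c0=5 → after 3×micro: 1 ⇒ (c0=5, c1=-2, c2=1)
[Jacobi] macro 9: S0 reads c0=5 → after 1×micro: 5; S1 reads c1=-2 → after 2×micro: -2; S2 reads c0=5 → after 3×micro: 1 ⇒ (c0=5, c1=-2, c2=1)
[Jacobi] macro 10: S0 reads c0=5 → after 1×micro: 5; S1 reads c1=-2 → after 2×micro: -2; S2 reads c0=5 → after 3×micro: 1 ⇒ (c0=5, c1=-2, c2=1)
[Gauss-Seidel] macro 1: S0 reads c0=2 → after 1×micro: 3; S1 reads c1=3 → after 2×micro: -2; S2 reads c0=3 → after 3×micro: 2 ⇒ (c0=3, c1=-2, c2=2)
[Gauss-Seidel] macro 2: S0 reads c0=3 → after 1×micro: 5; S1 reads c1=-2 → after 2×micro: -2; S2 reads c0=5 → after 3×micro: 1 ⇒ (c0=5, c1=-2, c2=1)
[Gauss-Seidel] macro 3: S0 reads c0=5 → after 1×micro: 5; S1 reads c1=-2 → after 2×micro: -2; S2 reads c0=5 → after 3×micro: 1 ⇒ (c0=5, c1=-2, c2=1)
[Gauss-Seidel] macro 4: S0 reads c0=5 → after 1×micro: 5; S1 reads c1=-2 → after 2×micro: -2; S2 reads c0=5 → after 3×micro: 1 ⇒ (c0=5, c1=-2, c2=1)
[Gauss-Seidel] macro 5: S0 reads c0=5 → after 1×micro: 5; S1 reads c1=-2 → after 2×micro: -2; S2 reads c0=5 → after 3×micro: 1 ⇒ (c0=5, c1=-2, c2=1)
[Gauss-Seidel] macro 6: S0 reads c0=5 → after 1×micro: 5; S1 reads c1=-2 → after 2×micro: -2; S2 reads c0=5 → after 3×micro: 1 ⇒ (c0=5, c1=-2, c2=1)
[Gauss-Seidel] macro 7: S0 reads c0=5 → after 1×micro: 5; S1 reads c1=-2 → after 2×micro: -2; S2 reads c0=5 → after 3×micro: 1 ⇒ (c0=5, c1=-2, c2=1)
[Gauss-Seidel] macro 8: S0 reads c0=5 → after 1×micro: 5; S1 reads c1=-2 → after 2×micro: -2; S2 reads c0=5 → after 3×micro: 1 ⇒ (c0=5, c1=-2, c2=1)
[Gauss-Seidel] macro 9: S0 reads c0=5 → after 1×micro: 5; S1 reads c1=-2 → after 2×micro: -2; S2 reads c0=5 → after 3×micro: 1 ⇒ (c0=5, c1=-2, c2=1)
[Gauss-Seidel] macro 10: S0 reads c0=5 → after 1×micro: 5; S1 reads c1=-2 → after 2×micro: -2; S2 reads c0=5 → after 3×micro: 1 ⇒ (c0=5, c1=-2, c2=1)

first divergence at macro-step: 1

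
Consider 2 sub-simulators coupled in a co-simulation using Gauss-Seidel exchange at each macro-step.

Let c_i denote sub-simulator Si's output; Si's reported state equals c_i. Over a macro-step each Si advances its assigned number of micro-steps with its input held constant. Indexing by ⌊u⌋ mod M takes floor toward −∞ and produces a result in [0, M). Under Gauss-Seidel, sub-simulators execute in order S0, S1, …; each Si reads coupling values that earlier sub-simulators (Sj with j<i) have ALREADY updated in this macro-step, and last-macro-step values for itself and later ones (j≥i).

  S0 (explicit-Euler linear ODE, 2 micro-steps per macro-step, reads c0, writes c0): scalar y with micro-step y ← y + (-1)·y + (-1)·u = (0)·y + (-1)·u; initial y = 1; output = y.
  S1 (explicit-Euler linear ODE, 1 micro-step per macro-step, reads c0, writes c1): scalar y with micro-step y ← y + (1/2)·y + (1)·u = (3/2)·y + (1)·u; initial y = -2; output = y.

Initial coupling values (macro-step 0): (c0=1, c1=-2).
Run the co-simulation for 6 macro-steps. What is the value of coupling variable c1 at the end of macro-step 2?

macro 1: S0 reads c0=1 → after 2×micro: -1; S1 reads c0=-1 → after 1×micro: -4 ⇒ (c0=-1, c1=-4)
macro 2: S0 reads c0=-1 → after 2×micro: 1; S1 reads c0=1 → after 1×micro: -5 ⇒ (c0=1, c1=-5)
macro 3: S0 reads c0=1 → after 2×micro: -1; S1 reads c0=-1 → after 1×micro: -17/2 ⇒ (c0=-1, c1=-17/2)
macro 4: S0 reads c0=-1 → after 2×micro: 1; S1 reads c0=1 → after 1×micro: -47/4 ⇒ (c0=1, c1=-47/4)
macro 5: S0 reads c0=1 → after 2×micro: -1; S1 reads c0=-1 → after 1×micro: -149/8 ⇒ (c0=-1, c1=-149/8)
macro 6: S0 reads c0=-1 → after 2×micro: 1; S1 reads c0=1 → after 1×micro: -431/16 ⇒ (c0=1, c1=-431/16)

c1 at macro-step 2 = -5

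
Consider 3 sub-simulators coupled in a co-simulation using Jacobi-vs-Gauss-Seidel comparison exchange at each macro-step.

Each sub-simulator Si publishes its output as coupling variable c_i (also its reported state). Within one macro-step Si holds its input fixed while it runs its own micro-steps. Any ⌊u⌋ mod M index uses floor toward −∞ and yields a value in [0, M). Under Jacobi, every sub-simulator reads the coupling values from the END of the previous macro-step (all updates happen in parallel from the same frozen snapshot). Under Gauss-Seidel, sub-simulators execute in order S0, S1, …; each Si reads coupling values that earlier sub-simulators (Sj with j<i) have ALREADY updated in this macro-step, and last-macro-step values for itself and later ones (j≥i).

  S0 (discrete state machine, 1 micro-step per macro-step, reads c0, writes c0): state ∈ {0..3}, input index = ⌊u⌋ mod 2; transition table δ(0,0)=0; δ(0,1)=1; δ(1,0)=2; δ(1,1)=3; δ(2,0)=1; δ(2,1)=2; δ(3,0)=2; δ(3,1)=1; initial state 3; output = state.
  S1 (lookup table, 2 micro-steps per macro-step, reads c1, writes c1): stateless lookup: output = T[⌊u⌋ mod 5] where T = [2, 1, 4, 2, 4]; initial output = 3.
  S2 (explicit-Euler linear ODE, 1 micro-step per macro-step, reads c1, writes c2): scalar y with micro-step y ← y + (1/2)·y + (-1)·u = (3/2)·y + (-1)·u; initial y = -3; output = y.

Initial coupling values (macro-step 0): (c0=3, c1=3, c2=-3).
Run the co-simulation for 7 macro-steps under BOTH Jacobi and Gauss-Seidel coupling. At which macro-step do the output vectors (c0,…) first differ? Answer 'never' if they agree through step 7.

[Jacobi] macro 1: S0 reads c0=3 → after 1×micro: 1; S1 reads c1=3 → after 2×micro: 2; S2 reads c1=3 → after 1×micro: -15/2 ⇒ (c0=1, c1=2, c2=-15/2)
[Jacobi] macro 2: S0 reads c0=1 → after 1×micro: 3; S1 reads c1=2 → after 2×micro: 4; S2 reads c1=2 → after 1×micro: -53/4 ⇒ (c0=3, c1=4, c2=-53/4)
[Jacobi] macro 3: S0 reads c0=3 → after 1×micro: 1; S1 reads c1=4 → after 2×micro: 4; S2 reads c1=4 → after 1×micro: -191/8 ⇒ (c0=1, c1=4, c2=-191/8)
[Jacobi] macro 4: S0 reads c0=1 → after 1×micro: 3; S1 reads c1=4 → after 2×micro: 4; S2 reads c1=4 → after 1×micro: -637/16 ⇒ (c0=3, c1=4, c2=-637/16)
[Jacobi] macro 5: S0 reads c0=3 → after 1×micro: 1; S1 reads c1=4 → after 2×micro: 4; S2 reads c1=4 → after 1×micro: -2039/32 ⇒ (c0=1, c1=4, c2=-2039/32)
[Jacobi] macro 6: S0 reads c0=1 → after 1×micro: 3; S1 reads c1=4 → after 2×micro: 4; S2 reads c1=4 → after 1×micro: -6373/64 ⇒ (c0=3, c1=4, c2=-6373/64)
[Jacobi] macro 7: S0 reads c0=3 → after 1×micro: 1; S1 reads c1=4 → after 2×micro: 4; S2 reads c1=4 → after 1×micro: -19631/128 ⇒ (c0=1, c1=4, c2=-19631/128)
[Gauss-Seidel] macro 1: S0 reads c0=3 → after 1×micro: 1; S1 reads c1=3 → after 2×micro: 2; S2 reads c1=2 → after 1×micro: -13/2 ⇒ (c0=1, c1=2, c2=-13/2)
[Gauss-Seidel] macro 2: S0 reads c0=1 → after 1×micro: 3; S1 reads c1=2 → after 2×micro: 4; S2 reads c1=4 → after 1×micro: -55/4 ⇒ (c0=3, c1=4, c2=-55/4)
[Gauss-Seidel] macro 3: S0 reads c0=3 → after 1×micro: 1; S1 reads c1=4 → after 2×micro: 4; S2 reads c1=4 → after 1×micro: -197/8 ⇒ (c0=1, c1=4, c2=-197/8)
[Gauss-Seidel] macro 4: S0 reads c0=1 → after 1×micro: 3; S1 reads c1=4 → after 2×micro: 4; S2 reads c1=4 → after 1×micro: -655/16 ⇒ (c0=3, c1=4, c2=-655/16)
[Gauss-Seidel] macro 5: S0 reads c0=3 → after 1×micro: 1; S1 reads c1=4 → after 2×micro: 4; S2 reads c1=4 → after 1×micro: -2093/32 ⇒ (c0=1, c1=4, c2=-2093/32)
[Gauss-Seidel] macro 6: S0 reads c0=1 → after 1×micro: 3; S1 reads c1=4 → after 2×micro: 4; S2 reads c1=4 → after 1×micro: -6535/64 ⇒ (c0=3, c1=4, c2=-6535/64)
[Gauss-Seidel] macro 7: S0 reads c0=3 → after 1×micro: 1; S1 reads c1=4 → after 2×micro: 4; S2 reads c1=4 → after 1×micro: -20117/128 ⇒ (c0=1, c1=4, c2=-20117/128)

first divergence at macro-step: 1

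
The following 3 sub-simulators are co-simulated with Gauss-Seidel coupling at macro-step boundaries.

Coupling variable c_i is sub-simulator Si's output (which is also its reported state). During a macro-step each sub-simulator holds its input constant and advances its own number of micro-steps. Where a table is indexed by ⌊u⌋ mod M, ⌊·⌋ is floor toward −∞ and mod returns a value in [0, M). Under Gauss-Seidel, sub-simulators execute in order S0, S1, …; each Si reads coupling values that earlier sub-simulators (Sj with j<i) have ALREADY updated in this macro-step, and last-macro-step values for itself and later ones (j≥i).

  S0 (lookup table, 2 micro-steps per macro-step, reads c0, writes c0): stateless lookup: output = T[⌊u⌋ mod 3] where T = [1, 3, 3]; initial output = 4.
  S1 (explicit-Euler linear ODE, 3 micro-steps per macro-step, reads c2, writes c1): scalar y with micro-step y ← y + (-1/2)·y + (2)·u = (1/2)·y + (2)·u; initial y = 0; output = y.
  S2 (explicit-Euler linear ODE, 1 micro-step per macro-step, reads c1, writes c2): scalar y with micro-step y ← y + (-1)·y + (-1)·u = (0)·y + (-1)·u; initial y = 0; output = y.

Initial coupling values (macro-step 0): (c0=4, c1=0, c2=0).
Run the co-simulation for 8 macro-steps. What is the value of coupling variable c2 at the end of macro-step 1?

c2 at macro-step 1 = 0

macro 1: S0 reads c0=4 → after 2×micro: 3; S1 reads c2=0 → after 3×micro: 0; S2 reads c1=0 → after 1×micro: 0 ⇒ (c0=3, c1=0, c2=0)
macro 2: S0 reads c0=3 → after 2×micro: 1; S1 reads c2=0 → after 3×micro: 0; S2 reads c1=0 → after 1×micro: 0 ⇒ (c0=1, c1=0, c2=0)
macro 3: S0 reads c0=1 → after 2×micro: 3; S1 reads c2=0 → after 3×micro: 0; S2 reads c1=0 → after 1×micro: 0 ⇒ (c0=3, c1=0, c2=0)
macro 4: S0 reads c0=3 → after 2×micro: 1; S1 reads c2=0 → after 3×micro: 0; S2 reads c1=0 → after 1×micro: 0 ⇒ (c0=1, c1=0, c2=0)
macro 5: S0 reads c0=1 → after 2×micro: 3; S1 reads c2=0 → after 3×micro: 0; S2 reads c1=0 → after 1×micro: 0 ⇒ (c0=3, c1=0, c2=0)
macro 6: S0 reads c0=3 → after 2×micro: 1; S1 reads c2=0 → after 3×micro: 0; S2 reads c1=0 → after 1×micro: 0 ⇒ (c0=1, c1=0, c2=0)
macro 7: S0 reads c0=1 → after 2×micro: 3; S1 reads c2=0 → after 3×micro: 0; S2 reads c1=0 → after 1×micro: 0 ⇒ (c0=3, c1=0, c2=0)
macro 8: S0 reads c0=3 → after 2×micro: 1; S1 reads c2=0 → after 3×micro: 0; S2 reads c1=0 → after 1×micro: 0 ⇒ (c0=1, c1=0, c2=0)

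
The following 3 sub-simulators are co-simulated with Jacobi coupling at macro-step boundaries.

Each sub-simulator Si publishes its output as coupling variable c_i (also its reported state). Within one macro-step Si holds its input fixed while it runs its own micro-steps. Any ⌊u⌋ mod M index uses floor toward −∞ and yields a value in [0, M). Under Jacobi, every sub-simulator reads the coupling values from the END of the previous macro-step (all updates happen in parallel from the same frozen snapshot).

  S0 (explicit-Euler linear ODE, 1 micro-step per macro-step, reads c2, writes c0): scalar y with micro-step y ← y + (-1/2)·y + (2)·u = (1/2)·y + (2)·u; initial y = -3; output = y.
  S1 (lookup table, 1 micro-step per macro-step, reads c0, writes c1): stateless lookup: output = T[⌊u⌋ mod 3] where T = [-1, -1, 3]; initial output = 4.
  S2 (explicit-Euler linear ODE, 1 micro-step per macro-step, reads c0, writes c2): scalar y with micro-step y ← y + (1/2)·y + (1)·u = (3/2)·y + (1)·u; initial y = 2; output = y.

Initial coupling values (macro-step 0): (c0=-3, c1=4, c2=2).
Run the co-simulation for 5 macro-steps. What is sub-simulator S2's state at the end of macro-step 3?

S2 state at macro-step 3 = 5

macro 1: S0 reads c2=2 → after 1×micro: 5/2; S1 reads c0=-3 → after 1×micro: -1; S2 reads c0=-3 → after 1×micro: 0 ⇒ (c0=5/2, c1=-1, c2=0)
macro 2: S0 reads c2=0 → after 1×micro: 5/4; S1 reads c0=5/2 → after 1×micro: 3; S2 reads c0=5/2 → after 1×micro: 5/2 ⇒ (c0=5/4, c1=3, c2=5/2)
macro 3: S0 reads c2=5/2 → after 1×micro: 45/8; S1 reads c0=5/4 → after 1×micro: -1; S2 reads c0=5/4 → after 1×micro: 5 ⇒ (c0=45/8, c1=-1, c2=5)
macro 4: S0 reads c2=5 → after 1×micro: 205/16; S1 reads c0=45/8 → after 1×micro: 3; S2 reads c0=45/8 → after 1×micro: 105/8 ⇒ (c0=205/16, c1=3, c2=105/8)
macro 5: S0 reads c2=105/8 → after 1×micro: 1045/32; S1 reads c0=205/16 → after 1×micro: -1; S2 reads c0=205/16 → after 1×micro: 65/2 ⇒ (c0=1045/32, c1=-1, c2=65/2)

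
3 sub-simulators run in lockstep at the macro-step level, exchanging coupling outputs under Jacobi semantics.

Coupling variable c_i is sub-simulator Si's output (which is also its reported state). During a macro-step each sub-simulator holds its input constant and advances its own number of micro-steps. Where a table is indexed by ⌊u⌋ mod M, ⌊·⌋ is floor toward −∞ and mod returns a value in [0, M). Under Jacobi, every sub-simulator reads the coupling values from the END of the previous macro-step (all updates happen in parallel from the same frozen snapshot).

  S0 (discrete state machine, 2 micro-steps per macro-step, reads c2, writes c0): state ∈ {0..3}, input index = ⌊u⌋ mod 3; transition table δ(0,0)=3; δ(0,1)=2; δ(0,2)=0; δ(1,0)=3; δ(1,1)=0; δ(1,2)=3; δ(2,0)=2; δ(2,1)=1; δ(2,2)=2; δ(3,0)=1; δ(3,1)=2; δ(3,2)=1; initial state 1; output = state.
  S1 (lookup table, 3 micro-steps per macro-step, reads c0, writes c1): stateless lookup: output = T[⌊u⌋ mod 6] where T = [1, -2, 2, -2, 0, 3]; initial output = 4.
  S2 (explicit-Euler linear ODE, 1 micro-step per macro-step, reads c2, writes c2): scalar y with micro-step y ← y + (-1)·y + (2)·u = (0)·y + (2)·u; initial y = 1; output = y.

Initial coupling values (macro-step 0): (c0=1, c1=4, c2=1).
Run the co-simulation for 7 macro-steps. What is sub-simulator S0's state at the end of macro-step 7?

macro 1: S0 reads c2=1 → after 2×micro: 2; S1 reads c0=1 → after 3×micro: -2; S2 reads c2=1 → after 1×micro: 2 ⇒ (c0=2, c1=-2, c2=2)
macro 2: S0 reads c2=2 → after 2×micro: 2; S1 reads c0=2 → after 3×micro: 2; S2 reads c2=2 → after 1×micro: 4 ⇒ (c0=2, c1=2, c2=4)
macro 3: S0 reads c2=4 → after 2×micro: 0; S1 reads c0=2 → after 3×micro: 2; S2 reads c2=4 → after 1×micro: 8 ⇒ (c0=0, c1=2, c2=8)
macro 4: S0 reads c2=8 → after 2×micro: 0; S1 reads c0=0 → after 3×micro: 1; S2 reads c2=8 → after 1×micro: 16 ⇒ (c0=0, c1=1, c2=16)
macro 5: S0 reads c2=16 → after 2×micro: 1; S1 reads c0=0 → after 3×micro: 1; S2 reads c2=16 → after 1×micro: 32 ⇒ (c0=1, c1=1, c2=32)
macro 6: S0 reads c2=32 → after 2×micro: 1; S1 reads c0=1 → after 3×micro: -2; S2 reads c2=32 → after 1×micro: 64 ⇒ (c0=1, c1=-2, c2=64)
macro 7: S0 reads c2=64 → after 2×micro: 2; S1 reads c0=1 → after 3×micro: -2; S2 reads c2=64 → after 1×micro: 128 ⇒ (c0=2, c1=-2, c2=128)

S0 state at macro-step 7 = 2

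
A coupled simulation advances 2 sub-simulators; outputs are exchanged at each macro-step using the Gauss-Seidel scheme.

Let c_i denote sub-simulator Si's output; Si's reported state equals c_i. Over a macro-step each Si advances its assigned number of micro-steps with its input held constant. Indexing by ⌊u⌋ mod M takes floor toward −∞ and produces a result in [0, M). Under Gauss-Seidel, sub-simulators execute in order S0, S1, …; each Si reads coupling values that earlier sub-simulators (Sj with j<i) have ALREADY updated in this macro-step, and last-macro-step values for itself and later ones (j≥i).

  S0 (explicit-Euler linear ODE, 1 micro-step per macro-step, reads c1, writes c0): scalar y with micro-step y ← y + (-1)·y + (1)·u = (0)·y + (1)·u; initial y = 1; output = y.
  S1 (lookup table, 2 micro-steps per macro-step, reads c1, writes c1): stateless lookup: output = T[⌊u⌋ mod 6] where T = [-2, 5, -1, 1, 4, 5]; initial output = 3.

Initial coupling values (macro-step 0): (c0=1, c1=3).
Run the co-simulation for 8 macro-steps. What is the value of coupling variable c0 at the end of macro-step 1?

c0 at macro-step 1 = 3

macro 1: S0 reads c1=3 → after 1×micro: 3; S1 reads c1=3 → after 2×micro: 1 ⇒ (c0=3, c1=1)
macro 2: S0 reads c1=1 → after 1×micro: 1; S1 reads c1=1 → after 2×micro: 5 ⇒ (c0=1, c1=5)
macro 3: S0 reads c1=5 → after 1×micro: 5; S1 reads c1=5 → after 2×micro: 5 ⇒ (c0=5, c1=5)
macro 4: S0 reads c1=5 → after 1×micro: 5; S1 reads c1=5 → after 2×micro: 5 ⇒ (c0=5, c1=5)
macro 5: S0 reads c1=5 → after 1×micro: 5; S1 reads c1=5 → after 2×micro: 5 ⇒ (c0=5, c1=5)
macro 6: S0 reads c1=5 → after 1×micro: 5; S1 reads c1=5 → after 2×micro: 5 ⇒ (c0=5, c1=5)
macro 7: S0 reads c1=5 → after 1×micro: 5; S1 reads c1=5 → after 2×micro: 5 ⇒ (c0=5, c1=5)
macro 8: S0 reads c1=5 → after 1×micro: 5; S1 reads c1=5 → after 2×micro: 5 ⇒ (c0=5, c1=5)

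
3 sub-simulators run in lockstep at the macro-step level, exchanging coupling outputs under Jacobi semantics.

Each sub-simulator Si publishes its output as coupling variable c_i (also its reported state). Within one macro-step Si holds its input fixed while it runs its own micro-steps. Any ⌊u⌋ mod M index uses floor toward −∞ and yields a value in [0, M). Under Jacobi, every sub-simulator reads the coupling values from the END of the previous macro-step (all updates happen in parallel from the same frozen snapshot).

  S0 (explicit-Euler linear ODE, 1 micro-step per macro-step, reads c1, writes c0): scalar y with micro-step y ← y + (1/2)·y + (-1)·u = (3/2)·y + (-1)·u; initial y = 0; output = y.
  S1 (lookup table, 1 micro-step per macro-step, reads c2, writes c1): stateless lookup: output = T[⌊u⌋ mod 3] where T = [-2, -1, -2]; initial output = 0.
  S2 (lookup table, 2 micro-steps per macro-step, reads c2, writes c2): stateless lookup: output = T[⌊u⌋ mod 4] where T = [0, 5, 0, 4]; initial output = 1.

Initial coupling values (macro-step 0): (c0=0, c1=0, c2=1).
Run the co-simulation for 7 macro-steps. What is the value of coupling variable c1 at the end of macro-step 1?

c1 at macro-step 1 = -1

macro 1: S0 reads c1=0 → after 1×micro: 0; S1 reads c2=1 → after 1×micro: -1; S2 reads c2=1 → after 2×micro: 5 ⇒ (c0=0, c1=-1, c2=5)
macro 2: S0 reads c1=-1 → after 1×micro: 1; S1 reads c2=5 → after 1×micro: -2; S2 reads c2=5 → after 2×micro: 5 ⇒ (c0=1, c1=-2, c2=5)
macro 3: S0 reads c1=-2 → after 1×micro: 7/2; S1 reads c2=5 → after 1×micro: -2; S2 reads c2=5 → after 2×micro: 5 ⇒ (c0=7/2, c1=-2, c2=5)
macro 4: S0 reads c1=-2 → after 1×micro: 29/4; S1 reads c2=5 → after 1×micro: -2; S2 reads c2=5 → after 2×micro: 5 ⇒ (c0=29/4, c1=-2, c2=5)
macro 5: S0 reads c1=-2 → after 1×micro: 103/8; S1 reads c2=5 → after 1×micro: -2; S2 reads c2=5 → after 2×micro: 5 ⇒ (c0=103/8, c1=-2, c2=5)
macro 6: S0 reads c1=-2 → after 1×micro: 341/16; S1 reads c2=5 → after 1×micro: -2; S2 reads c2=5 → after 2×micro: 5 ⇒ (c0=341/16, c1=-2, c2=5)
macro 7: S0 reads c1=-2 → after 1×micro: 1087/32; S1 reads c2=5 → after 1×micro: -2; S2 reads c2=5 → after 2×micro: 5 ⇒ (c0=1087/32, c1=-2, c2=5)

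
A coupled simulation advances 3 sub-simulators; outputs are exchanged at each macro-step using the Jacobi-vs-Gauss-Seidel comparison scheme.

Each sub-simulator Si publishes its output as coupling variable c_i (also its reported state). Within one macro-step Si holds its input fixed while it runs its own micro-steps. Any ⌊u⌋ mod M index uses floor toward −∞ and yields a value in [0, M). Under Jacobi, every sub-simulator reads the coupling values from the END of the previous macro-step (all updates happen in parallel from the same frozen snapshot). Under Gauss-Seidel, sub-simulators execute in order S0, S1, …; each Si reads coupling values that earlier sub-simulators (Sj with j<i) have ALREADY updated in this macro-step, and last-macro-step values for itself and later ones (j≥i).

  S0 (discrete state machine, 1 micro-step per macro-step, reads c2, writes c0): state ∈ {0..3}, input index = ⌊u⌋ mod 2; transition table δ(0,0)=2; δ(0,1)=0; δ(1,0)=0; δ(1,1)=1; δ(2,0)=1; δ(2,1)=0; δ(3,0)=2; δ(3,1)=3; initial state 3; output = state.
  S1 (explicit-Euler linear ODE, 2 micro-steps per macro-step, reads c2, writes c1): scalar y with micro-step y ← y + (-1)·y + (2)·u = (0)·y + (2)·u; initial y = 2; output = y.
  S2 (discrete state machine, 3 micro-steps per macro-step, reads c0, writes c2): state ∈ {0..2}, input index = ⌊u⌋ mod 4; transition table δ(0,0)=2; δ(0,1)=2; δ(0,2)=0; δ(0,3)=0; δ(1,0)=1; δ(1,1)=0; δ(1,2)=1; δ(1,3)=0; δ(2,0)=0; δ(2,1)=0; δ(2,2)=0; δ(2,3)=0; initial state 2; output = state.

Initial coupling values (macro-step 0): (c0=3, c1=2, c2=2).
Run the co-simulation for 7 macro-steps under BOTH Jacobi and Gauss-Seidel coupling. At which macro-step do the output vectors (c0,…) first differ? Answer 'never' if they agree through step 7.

first divergence at macro-step: 2

[Jacobi] macro 1: S0 reads c2=2 → after 1×micro: 2; S1 reads c2=2 → after 2×micro: 4; S2 reads c0=3 → after 3×micro: 0 ⇒ (c0=2, c1=4, c2=0)
[Jacobi] macro 2: S0 reads c2=0 → after 1×micro: 1; S1 reads c2=0 → after 2×micro: 0; S2 reads c0=2 → after 3×micro: 0 ⇒ (c0=1, c1=0, c2=0)
[Jacobi] macro 3: S0 reads c2=0 → after 1×micro: 0; S1 reads c2=0 → after 2×micro: 0; S2 reads c0=1 → after 3×micro: 2 ⇒ (c0=0, c1=0, c2=2)
[Jacobi] macro 4: S0 reads c2=2 → after 1×micro: 2; S1 reads c2=2 → after 2×micro: 4; S2 reads c0=0 → after 3×micro: 0 ⇒ (c0=2, c1=4, c2=0)
[Jacobi] macro 5: S0 reads c2=0 → after 1×micro: 1; S1 reads c2=0 → after 2×micro: 0; S2 reads c0=2 → after 3×micro: 0 ⇒ (c0=1, c1=0, c2=0)
[Jacobi] macro 6: S0 reads c2=0 → after 1×micro: 0; S1 reads c2=0 → after 2×micro: 0; S2 reads c0=1 → after 3×micro: 2 ⇒ (c0=0, c1=0, c2=2)
[Jacobi] macro 7: S0 reads c2=2 → after 1×micro: 2; S1 reads c2=2 → after 2×micro: 4; S2 reads c0=0 → after 3×micro: 0 ⇒ (c0=2, c1=4, c2=0)
[Gauss-Seidel] macro 1: S0 reads c2=2 → after 1×micro: 2; S1 reads c2=2 → after 2×micro: 4; S2 reads c0=2 → after 3×micro: 0 ⇒ (c0=2, c1=4, c2=0)
[Gauss-Seidel] macro 2: S0 reads c2=0 → after 1×micro: 1; S1 reads c2=0 → after 2×micro: 0; S2 reads c0=1 → after 3×micro: 2 ⇒ (c0=1, c1=0, c2=2)
[Gauss-Seidel] macro 3: S0 reads c2=2 → after 1×micro: 0; S1 reads c2=2 → after 2×micro: 4; S2 reads c0=0 → after 3×micro: 0 ⇒ (c0=0, c1=4, c2=0)
[Gauss-Seidel] macro 4: S0 reads c2=0 → after 1×micro: 2; S1 reads c2=0 → after 2×micro: 0; S2 reads c0=2 → after 3×micro: 0 ⇒ (c0=2, c1=0, c2=0)
[Gauss-Seidel] macro 5: S0 reads c2=0 → after 1×micro: 1; S1 reads c2=0 → after 2×micro: 0; S2 reads c0=1 → after 3×micro: 2 ⇒ (c0=1, c1=0, c2=2)
[Gauss-Seidel] macro 6: S0 reads c2=2 → after 1×micro: 0; S1 reads c2=2 → after 2×micro: 4; S2 reads c0=0 → after 3×micro: 0 ⇒ (c0=0, c1=4, c2=0)
[Gauss-Seidel] macro 7: S0 reads c2=0 → after 1×micro: 2; S1 reads c2=0 → after 2×micro: 0; S2 reads c0=2 → after 3×micro: 0 ⇒ (c0=2, c1=0, c2=0)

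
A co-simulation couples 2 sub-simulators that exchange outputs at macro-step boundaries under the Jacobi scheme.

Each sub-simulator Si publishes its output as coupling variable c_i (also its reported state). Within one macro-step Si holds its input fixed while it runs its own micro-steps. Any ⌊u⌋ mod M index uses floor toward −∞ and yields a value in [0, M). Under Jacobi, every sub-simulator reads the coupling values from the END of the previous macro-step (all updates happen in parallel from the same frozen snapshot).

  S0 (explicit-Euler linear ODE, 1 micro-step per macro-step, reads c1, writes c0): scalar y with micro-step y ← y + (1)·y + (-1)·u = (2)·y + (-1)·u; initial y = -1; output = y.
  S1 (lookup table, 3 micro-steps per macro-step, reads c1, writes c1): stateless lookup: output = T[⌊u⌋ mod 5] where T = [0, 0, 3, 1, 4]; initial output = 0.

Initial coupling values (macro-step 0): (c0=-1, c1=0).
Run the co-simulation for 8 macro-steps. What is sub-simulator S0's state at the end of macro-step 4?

S0 state at macro-step 4 = -16

macro 1: S0 reads c1=0 → after 1×micro: -2; S1 reads c1=0 → after 3×micro: 0 ⇒ (c0=-2, c1=0)
macro 2: S0 reads c1=0 → after 1×micro: -4; S1 reads c1=0 → after 3×micro: 0 ⇒ (c0=-4, c1=0)
macro 3: S0 reads c1=0 → after 1×micro: -8; S1 reads c1=0 → after 3×micro: 0 ⇒ (c0=-8, c1=0)
macro 4: S0 reads c1=0 → after 1×micro: -16; S1 reads c1=0 → after 3×micro: 0 ⇒ (c0=-16, c1=0)
macro 5: S0 reads c1=0 → after 1×micro: -32; S1 reads c1=0 → after 3×micro: 0 ⇒ (c0=-32, c1=0)
macro 6: S0 reads c1=0 → after 1×micro: -64; S1 reads c1=0 → after 3×micro: 0 ⇒ (c0=-64, c1=0)
macro 7: S0 reads c1=0 → after 1×micro: -128; S1 reads c1=0 → after 3×micro: 0 ⇒ (c0=-128, c1=0)
macro 8: S0 reads c1=0 → after 1×micro: -256; S1 reads c1=0 → after 3×micro: 0 ⇒ (c0=-256, c1=0)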